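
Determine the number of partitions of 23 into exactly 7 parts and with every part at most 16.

Enumerating by decreasing first part gives 163 partitions in all.

163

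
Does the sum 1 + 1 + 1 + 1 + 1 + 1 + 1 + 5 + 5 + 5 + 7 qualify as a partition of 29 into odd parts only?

The parts sum to 29, and the condition 'every summand is odd' holds.

Yes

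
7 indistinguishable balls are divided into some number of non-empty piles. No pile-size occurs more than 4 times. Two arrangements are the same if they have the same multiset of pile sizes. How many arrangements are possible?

13

Enumerating:
7
6,1
5,2
5,1,1
4,3
4,2,1
4,1,1,1
3,3,1
3,2,2
3,2,1,1
3,1,1,1,1
2,2,2,1
2,2,1,1,1
That's 13 in total.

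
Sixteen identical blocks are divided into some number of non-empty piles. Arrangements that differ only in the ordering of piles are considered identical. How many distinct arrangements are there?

231

A full systematic count gives 231.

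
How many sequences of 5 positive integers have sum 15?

1001

Equivalently, choose which 4 of the 14 gaps become plus signs: C(14,4) = 1001.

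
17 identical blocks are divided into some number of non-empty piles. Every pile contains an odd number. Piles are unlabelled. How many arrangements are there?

There are too many to list fully; the first 12 (by largest part) are:
17
15+1+1
13+3+1
13+1+1+1+1
11+5+1
11+3+3
11+3+1+1+1
11+1+1+1+1+1+1
9+7+1
9+5+3
9+5+1+1+1
9+3+3+1+1
…and 26 more, for 38 total.

38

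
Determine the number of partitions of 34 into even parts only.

297

Counting exhaustively, 297 partitions satisfy the conditions.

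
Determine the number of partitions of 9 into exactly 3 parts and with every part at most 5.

They are:
5+3+1
5+2+2
4+4+1
4+3+2
3+3+3
That's 5 in total.

5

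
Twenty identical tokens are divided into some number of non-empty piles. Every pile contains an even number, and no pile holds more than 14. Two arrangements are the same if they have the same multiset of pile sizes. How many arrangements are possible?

38

There are too many to list fully; the first 12 (by largest part) are:
14+6
14+4+2
14+2+2+2
12+8
12+6+2
12+4+4
12+4+2+2
12+2+2+2+2
10+10
10+8+2
10+6+4
10+6+2+2
…and 26 more, for 38 total.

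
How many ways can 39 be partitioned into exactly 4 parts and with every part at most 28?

410

Counting exhaustively, 410 partitions satisfy the conditions.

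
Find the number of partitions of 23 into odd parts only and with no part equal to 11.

89

Systematic enumeration (by largest part, then next-largest, …) yields 89.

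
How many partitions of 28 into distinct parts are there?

222

A full systematic count gives 222.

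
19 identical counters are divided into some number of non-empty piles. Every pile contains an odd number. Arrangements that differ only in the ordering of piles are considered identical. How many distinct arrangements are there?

54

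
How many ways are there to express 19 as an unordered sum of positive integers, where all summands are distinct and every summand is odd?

Listing the qualifying partitions of 19:
19
1, 3, 15
1, 5, 13
1, 7, 11
3, 5, 11
3, 7, 9
Counting gives 6.

6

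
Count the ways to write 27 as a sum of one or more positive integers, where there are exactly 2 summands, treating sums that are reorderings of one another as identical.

13

They are:
26 + 1
25 + 2
24 + 3
23 + 4
22 + 5
21 + 6
20 + 7
19 + 8
18 + 9
17 + 10
16 + 11
15 + 12
14 + 13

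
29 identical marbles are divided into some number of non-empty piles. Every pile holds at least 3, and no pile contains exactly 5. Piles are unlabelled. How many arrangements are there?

163

A full systematic count gives 163.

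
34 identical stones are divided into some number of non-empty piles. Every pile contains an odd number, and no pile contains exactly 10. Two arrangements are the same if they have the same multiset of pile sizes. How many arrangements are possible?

512

There are 512 such partitions.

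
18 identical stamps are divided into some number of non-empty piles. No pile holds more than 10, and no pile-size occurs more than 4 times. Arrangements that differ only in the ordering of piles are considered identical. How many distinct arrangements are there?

221

Counting exhaustively, 221 partitions satisfy the conditions.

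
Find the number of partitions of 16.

Enumerating by decreasing first part gives 231 partitions in all.

231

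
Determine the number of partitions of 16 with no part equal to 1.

55

There are too many to list fully; the first 12 (by largest part) are:
16
2, 14
3, 13
4, 12
2, 2, 12
5, 11
2, 3, 11
6, 10
2, 4, 10
3, 3, 10
2, 2, 2, 10
7, 9
…and 43 more, for 55 total.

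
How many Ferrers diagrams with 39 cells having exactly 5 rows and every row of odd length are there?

A full systematic count gives 119.

119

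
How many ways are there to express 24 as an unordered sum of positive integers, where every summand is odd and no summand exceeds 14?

103

Enumerating by decreasing first part gives 103 partitions in all.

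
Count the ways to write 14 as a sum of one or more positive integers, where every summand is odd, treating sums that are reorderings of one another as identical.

The partitions of 14 that satisfy the conditions:
13,1
11,3
11,1,1,1
9,5
9,3,1,1
9,1,1,1,1,1
7,7
7,5,1,1
7,3,3,1
7,3,1,1,1,1
7,1,1,1,1,1,1,1
5,5,3,1
5,5,1,1,1,1
5,3,3,3
5,3,3,1,1,1
5,3,1,1,1,1,1,1
5,1,1,1,1,1,1,1,1,1
3,3,3,3,1,1
3,3,3,1,1,1,1,1
3,3,1,1,1,1,1,1,1,1
3,1,1,1,1,1,1,1,1,1,1,1
1,1,1,1,1,1,1,1,1,1,1,1,1,1

22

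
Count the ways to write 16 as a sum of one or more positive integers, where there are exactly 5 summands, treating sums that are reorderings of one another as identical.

A partial list (first 12 by largest part):
12,1,1,1,1
11,2,1,1,1
10,3,1,1,1
10,2,2,1,1
9,4,1,1,1
9,3,2,1,1
9,2,2,2,1
8,5,1,1,1
8,4,2,1,1
8,3,3,1,1
8,3,2,2,1
8,2,2,2,2
…and 25 more, for 37 total.

37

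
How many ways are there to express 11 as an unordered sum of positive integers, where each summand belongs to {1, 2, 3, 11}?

17

Listing the qualifying partitions of 11:
11
3,3,3,2
3,3,3,1,1
3,3,2,2,1
3,3,2,1,1,1
3,3,1,1,1,1,1
3,2,2,2,2
3,2,2,2,1,1
3,2,2,1,1,1,1
3,2,1,1,1,1,1,1
3,1,1,1,1,1,1,1,1
2,2,2,2,2,1
2,2,2,2,1,1,1
2,2,2,1,1,1,1,1
2,2,1,1,1,1,1,1,1
2,1,1,1,1,1,1,1,1,1
1,1,1,1,1,1,1,1,1,1,1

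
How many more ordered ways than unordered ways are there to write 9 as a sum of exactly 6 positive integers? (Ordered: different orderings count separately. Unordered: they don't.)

Ordered (compositions into 6 parts): C(8,5) = 56.
Partitions of 9 into exactly 6 parts: 3.
Difference: 56 − 3 = 53.

53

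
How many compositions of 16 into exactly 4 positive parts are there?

455

Equivalently, choose which 3 of the 15 gaps become plus signs: C(15,3) = 455.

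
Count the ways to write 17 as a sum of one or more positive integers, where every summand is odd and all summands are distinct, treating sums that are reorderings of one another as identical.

5

Listing the qualifying partitions of 17:
17
13 + 3 + 1
11 + 5 + 1
9 + 7 + 1
9 + 5 + 3
That's 5 in total.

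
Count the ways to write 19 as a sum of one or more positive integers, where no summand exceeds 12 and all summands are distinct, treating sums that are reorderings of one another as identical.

There are too many to list fully; the first 12 (by largest part) are:
7+12
1+6+12
2+5+12
3+4+12
1+2+4+12
8+11
1+7+11
2+6+11
3+5+11
1+2+5+11
1+3+4+11
9+10
…and 28 more, for 40 total.

40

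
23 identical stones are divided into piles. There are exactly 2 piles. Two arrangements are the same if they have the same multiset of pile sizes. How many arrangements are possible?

11

Listing the qualifying partitions of 23:
22 + 1
21 + 2
20 + 3
19 + 4
18 + 5
17 + 6
16 + 7
15 + 8
14 + 9
13 + 10
12 + 11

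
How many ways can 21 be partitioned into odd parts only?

76

A full systematic count gives 76.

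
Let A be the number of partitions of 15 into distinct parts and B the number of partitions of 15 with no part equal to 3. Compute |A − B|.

72

Partitions of 15 into distinct parts: 27.
Partitions of 15 with no part equal to 3: 99.
|27 − 99| = 72.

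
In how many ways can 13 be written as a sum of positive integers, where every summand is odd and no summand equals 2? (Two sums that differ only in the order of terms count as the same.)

18

The partitions of 13 that satisfy the conditions:
13
11 + 1 + 1
9 + 3 + 1
9 + 1 + 1 + 1 + 1
7 + 5 + 1
7 + 3 + 3
7 + 3 + 1 + 1 + 1
7 + 1 + 1 + 1 + 1 + 1 + 1
5 + 5 + 3
5 + 5 + 1 + 1 + 1
5 + 3 + 3 + 1 + 1
5 + 3 + 1 + 1 + 1 + 1 + 1
5 + 1 + 1 + 1 + 1 + 1 + 1 + 1 + 1
3 + 3 + 3 + 3 + 1
3 + 3 + 3 + 1 + 1 + 1 + 1
3 + 3 + 1 + 1 + 1 + 1 + 1 + 1 + 1
3 + 1 + 1 + 1 + 1 + 1 + 1 + 1 + 1 + 1 + 1
1 + 1 + 1 + 1 + 1 + 1 + 1 + 1 + 1 + 1 + 1 + 1 + 1
Counting gives 18.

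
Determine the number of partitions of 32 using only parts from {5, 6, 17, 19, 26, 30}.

Enumerating:
6+26
5+5+5+17
5+5+5+5+6+6

3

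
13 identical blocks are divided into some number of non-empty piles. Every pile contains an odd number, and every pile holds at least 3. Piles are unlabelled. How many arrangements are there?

3

They are:
13
7,3,3
5,5,3
That's 3 in total.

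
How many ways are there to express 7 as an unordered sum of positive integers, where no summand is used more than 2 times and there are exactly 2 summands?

Enumerating:
6,1
5,2
4,3

3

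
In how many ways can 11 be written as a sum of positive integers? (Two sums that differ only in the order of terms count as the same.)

56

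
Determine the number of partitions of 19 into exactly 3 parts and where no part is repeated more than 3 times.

30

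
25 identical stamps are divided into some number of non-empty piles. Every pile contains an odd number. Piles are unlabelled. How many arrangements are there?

142

Direct enumeration gives 142 partitions.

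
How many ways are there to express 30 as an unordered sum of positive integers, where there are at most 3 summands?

91

Counting exhaustively, 91 partitions satisfy the conditions.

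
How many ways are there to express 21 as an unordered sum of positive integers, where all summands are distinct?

76

Systematic enumeration (by largest part, then next-largest, …) yields 76.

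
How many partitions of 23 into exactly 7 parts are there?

164

Systematic enumeration (by largest part, then next-largest, …) yields 164.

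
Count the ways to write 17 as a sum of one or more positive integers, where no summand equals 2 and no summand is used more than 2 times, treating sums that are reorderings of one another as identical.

A partial list (first 12 by largest part):
17
16 + 1
15 + 1 + 1
14 + 3
13 + 4
13 + 3 + 1
12 + 5
12 + 4 + 1
12 + 3 + 1 + 1
11 + 6
11 + 5 + 1
11 + 4 + 1 + 1
…and 40 more, for 52 total.

52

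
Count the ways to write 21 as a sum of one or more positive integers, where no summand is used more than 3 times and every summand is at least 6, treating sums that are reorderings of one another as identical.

9

Listing the qualifying partitions of 21:
21
15+6
14+7
13+8
12+9
11+10
9+6+6
8+7+6
7+7+7
Counting gives 9.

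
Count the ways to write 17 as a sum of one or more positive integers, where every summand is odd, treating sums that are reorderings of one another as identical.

38

A partial list (first 12 by largest part):
17
1, 1, 15
1, 3, 13
1, 1, 1, 1, 13
1, 5, 11
3, 3, 11
1, 1, 1, 3, 11
1, 1, 1, 1, 1, 1, 11
1, 7, 9
3, 5, 9
1, 1, 1, 5, 9
1, 1, 3, 3, 9
…and 26 more, for 38 total.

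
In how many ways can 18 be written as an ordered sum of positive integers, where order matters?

Each of the 17 gaps between 18 units is either a break or not: 2^17 = 131072.

131072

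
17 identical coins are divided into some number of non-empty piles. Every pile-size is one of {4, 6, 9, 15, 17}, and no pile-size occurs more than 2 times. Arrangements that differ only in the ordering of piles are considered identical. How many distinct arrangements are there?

2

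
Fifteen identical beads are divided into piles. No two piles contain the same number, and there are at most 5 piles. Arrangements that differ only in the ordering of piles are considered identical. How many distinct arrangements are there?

A partial list (first 12 by largest part):
15
1 + 14
2 + 13
3 + 12
1 + 2 + 12
4 + 11
1 + 3 + 11
5 + 10
1 + 4 + 10
2 + 3 + 10
6 + 9
1 + 5 + 9
…and 15 more, for 27 total.

27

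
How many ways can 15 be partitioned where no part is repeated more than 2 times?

70

A partial list (first 12 by largest part):
15
1 + 14
2 + 13
1 + 1 + 13
3 + 12
1 + 2 + 12
4 + 11
1 + 3 + 11
2 + 2 + 11
1 + 1 + 2 + 11
5 + 10
1 + 4 + 10
…and 58 more, for 70 total.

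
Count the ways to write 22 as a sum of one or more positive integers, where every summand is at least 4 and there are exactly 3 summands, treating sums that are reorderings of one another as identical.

14

Enumerating:
14, 4, 4
13, 5, 4
12, 6, 4
12, 5, 5
11, 7, 4
11, 6, 5
10, 8, 4
10, 7, 5
10, 6, 6
9, 9, 4
9, 8, 5
9, 7, 6
8, 8, 6
8, 7, 7
Counting gives 14.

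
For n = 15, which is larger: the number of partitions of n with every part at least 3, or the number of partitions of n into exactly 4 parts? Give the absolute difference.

Partitions of 15 with every part at least 3: 17.
Partitions of 15 into exactly 4 parts: 27.
|17 − 27| = 10.

10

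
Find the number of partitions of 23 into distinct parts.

104

Enumerating by decreasing first part gives 104 partitions in all.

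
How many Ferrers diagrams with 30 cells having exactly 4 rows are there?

206

Counting exhaustively, 206 partitions satisfy the conditions.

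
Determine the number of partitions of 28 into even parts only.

135

Systematic enumeration (by largest part, then next-largest, …) yields 135.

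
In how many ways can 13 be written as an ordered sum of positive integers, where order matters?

4096

The number of compositions of n is 2^(n−1); here 2^12 = 4096.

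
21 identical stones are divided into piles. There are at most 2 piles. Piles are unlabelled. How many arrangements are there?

11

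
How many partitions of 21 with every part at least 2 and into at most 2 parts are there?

Listing the qualifying partitions of 21:
21
19 + 2
18 + 3
17 + 4
16 + 5
15 + 6
14 + 7
13 + 8
12 + 9
11 + 10
Counting gives 10.

10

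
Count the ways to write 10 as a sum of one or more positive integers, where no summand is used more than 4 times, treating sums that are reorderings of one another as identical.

34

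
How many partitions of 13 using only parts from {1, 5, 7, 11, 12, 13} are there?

They are:
13
12,1
11,1,1
7,5,1
7,1,1,1,1,1,1
5,5,1,1,1
5,1,1,1,1,1,1,1,1
1,1,1,1,1,1,1,1,1,1,1,1,1

8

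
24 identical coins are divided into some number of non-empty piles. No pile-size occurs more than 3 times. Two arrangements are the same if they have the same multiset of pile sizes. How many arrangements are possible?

722

Systematic enumeration (by largest part, then next-largest, …) yields 722.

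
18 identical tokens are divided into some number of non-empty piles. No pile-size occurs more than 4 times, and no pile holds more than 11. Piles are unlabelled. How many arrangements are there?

234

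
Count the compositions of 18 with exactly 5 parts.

A composition of 18 into 5 positive parts is chosen by placing 4 dividers among the 17 gaps between 18 units: C(17,4) = 2380.

2380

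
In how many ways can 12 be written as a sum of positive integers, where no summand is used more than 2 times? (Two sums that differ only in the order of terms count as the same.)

36

A partial list (first 12 by largest part):
12
1+11
2+10
1+1+10
3+9
1+2+9
4+8
1+3+8
2+2+8
1+1+2+8
5+7
1+4+7
…and 24 more, for 36 total.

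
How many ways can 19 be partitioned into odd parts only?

There are too many to list fully; the first 12 (by largest part) are:
19
17, 1, 1
15, 3, 1
15, 1, 1, 1, 1
13, 5, 1
13, 3, 3
13, 3, 1, 1, 1
13, 1, 1, 1, 1, 1, 1
11, 7, 1
11, 5, 3
11, 5, 1, 1, 1
11, 3, 3, 1, 1
…and 42 more, for 54 total.

54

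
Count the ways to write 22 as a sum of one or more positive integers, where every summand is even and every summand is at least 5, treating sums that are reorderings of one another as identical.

6

The partitions of 22 that satisfy the conditions:
22
6,16
8,14
10,12
6,6,10
6,8,8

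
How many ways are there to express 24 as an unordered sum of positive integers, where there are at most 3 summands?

There are too many to list fully; the first 12 (by largest part) are:
24
1, 23
2, 22
1, 1, 22
3, 21
1, 2, 21
4, 20
1, 3, 20
2, 2, 20
5, 19
1, 4, 19
2, 3, 19
…and 49 more, for 61 total.

61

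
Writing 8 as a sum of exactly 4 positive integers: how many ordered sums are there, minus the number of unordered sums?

Compositions: C(7,3) = 35.
Partitions of 8 into exactly 4 parts: 5.
Difference: 35 − 5 = 30.

30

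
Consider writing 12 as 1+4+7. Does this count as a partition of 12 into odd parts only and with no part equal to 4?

No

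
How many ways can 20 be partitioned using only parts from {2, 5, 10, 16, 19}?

7

The partitions of 20 that satisfy the conditions:
16, 2, 2
10, 10
10, 5, 5
10, 2, 2, 2, 2, 2
5, 5, 5, 5
5, 5, 2, 2, 2, 2, 2
2, 2, 2, 2, 2, 2, 2, 2, 2, 2
That's 7 in total.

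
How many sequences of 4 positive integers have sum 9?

56

Equivalently, choose which 3 of the 8 gaps become plus signs: C(8,3) = 56.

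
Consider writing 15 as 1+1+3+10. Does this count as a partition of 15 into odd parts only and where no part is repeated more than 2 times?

No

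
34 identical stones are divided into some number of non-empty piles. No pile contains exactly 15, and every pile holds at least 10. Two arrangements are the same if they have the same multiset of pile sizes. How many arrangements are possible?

12

Listing the qualifying partitions of 34:
34
24 + 10
23 + 11
22 + 12
21 + 13
20 + 14
18 + 16
17 + 17
14 + 10 + 10
13 + 11 + 10
12 + 12 + 10
12 + 11 + 11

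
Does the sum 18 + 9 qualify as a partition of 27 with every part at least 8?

The parts sum to 27, and the condition 'every summand is at least 8' holds.

Yes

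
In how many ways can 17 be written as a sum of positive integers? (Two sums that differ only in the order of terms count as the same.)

There are 297 such partitions.

297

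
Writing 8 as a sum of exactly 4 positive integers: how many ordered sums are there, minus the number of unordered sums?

Compositions: C(7,3) = 35.
Unordered (partitions into 4 parts): 5.
Difference: 35 − 5 = 30.

30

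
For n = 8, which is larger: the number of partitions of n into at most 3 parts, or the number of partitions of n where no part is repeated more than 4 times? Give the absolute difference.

9

Partitions of 8 into at most 3 parts: 10.
Partitions of 8 where no part is repeated more than 4 times: 19.
|10 − 19| = 9.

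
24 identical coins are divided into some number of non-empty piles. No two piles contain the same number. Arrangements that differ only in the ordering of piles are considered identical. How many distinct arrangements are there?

122

Systematic enumeration (by largest part, then next-largest, …) yields 122.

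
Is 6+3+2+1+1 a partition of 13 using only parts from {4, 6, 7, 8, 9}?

The parts sum to 13, and the condition 'each summand belongs to {4, 6, 7, 8, 9}' is violated.

No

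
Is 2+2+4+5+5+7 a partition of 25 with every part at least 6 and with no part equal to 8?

The parts sum to 25, and the condition 'every summand is at least 6' is violated.

No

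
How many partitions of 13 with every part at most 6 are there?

71

Enumerating by decreasing first part gives 71 partitions in all.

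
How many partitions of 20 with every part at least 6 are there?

Enumerating:
20
14+6
13+7
12+8
11+9
10+10
8+6+6
7+7+6

8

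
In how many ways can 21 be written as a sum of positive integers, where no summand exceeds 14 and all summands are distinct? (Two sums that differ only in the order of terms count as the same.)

There are too many to list fully; the first 12 (by largest part) are:
14+7
14+6+1
14+5+2
14+4+3
14+4+2+1
13+8
13+7+1
13+6+2
13+5+3
13+5+2+1
13+4+3+1
12+9
…and 50 more, for 62 total.

62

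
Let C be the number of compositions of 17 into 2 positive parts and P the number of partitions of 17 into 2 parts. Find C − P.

8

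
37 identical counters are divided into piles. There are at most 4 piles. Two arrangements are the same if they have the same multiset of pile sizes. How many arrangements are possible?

Systematic enumeration (by largest part, then next-largest, …) yields 511.

511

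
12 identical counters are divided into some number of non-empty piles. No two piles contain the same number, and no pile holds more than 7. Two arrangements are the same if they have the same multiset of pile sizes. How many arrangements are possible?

8

Enumerating:
7+5
7+4+1
7+3+2
6+5+1
6+4+2
6+3+2+1
5+4+3
5+4+2+1
Counting gives 8.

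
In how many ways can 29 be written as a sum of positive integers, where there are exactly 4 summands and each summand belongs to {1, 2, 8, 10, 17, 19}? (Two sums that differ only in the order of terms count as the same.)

The partitions of 29 that satisfy the conditions:
19 + 8 + 1 + 1
17 + 10 + 1 + 1
17 + 8 + 2 + 2
10 + 10 + 8 + 1

4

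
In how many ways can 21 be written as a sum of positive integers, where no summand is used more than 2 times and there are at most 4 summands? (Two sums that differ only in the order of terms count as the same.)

Systematic enumeration (by largest part, then next-largest, …) yields 113.

113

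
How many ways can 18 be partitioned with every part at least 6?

They are:
18
12 + 6
11 + 7
10 + 8
9 + 9
6 + 6 + 6

6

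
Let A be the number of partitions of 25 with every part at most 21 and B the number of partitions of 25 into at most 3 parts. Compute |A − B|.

1886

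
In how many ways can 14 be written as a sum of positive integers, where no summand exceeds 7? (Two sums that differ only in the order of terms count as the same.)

105

There are 105 such partitions.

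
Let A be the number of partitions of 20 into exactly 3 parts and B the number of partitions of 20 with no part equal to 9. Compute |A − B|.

538

Partitions of 20 into exactly 3 parts: 33.
Partitions of 20 with no part equal to 9: 571.
|33 − 571| = 538.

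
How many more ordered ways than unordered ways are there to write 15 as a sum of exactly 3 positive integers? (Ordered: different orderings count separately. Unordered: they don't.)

72

Compositions: C(14,2) = 91.
Unordered (partitions into 3 parts): 19.
Difference: 91 − 19 = 72.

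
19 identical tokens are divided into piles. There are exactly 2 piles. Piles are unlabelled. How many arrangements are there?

The partitions of 19 that satisfy the conditions:
18,1
17,2
16,3
15,4
14,5
13,6
12,7
11,8
10,9
That's 9 in total.

9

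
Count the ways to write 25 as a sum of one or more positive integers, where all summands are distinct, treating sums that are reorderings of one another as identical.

142

Enumerating by decreasing first part gives 142 partitions in all.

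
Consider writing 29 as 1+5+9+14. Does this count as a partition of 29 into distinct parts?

The parts sum to 29, and the condition 'all summands are distinct' holds.

Yes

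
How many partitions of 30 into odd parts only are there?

A full systematic count gives 296.

296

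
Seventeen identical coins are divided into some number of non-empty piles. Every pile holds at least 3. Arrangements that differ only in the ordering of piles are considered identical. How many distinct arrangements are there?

25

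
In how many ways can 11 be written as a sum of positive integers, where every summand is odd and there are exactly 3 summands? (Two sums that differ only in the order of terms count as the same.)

4

They are:
9 + 1 + 1
7 + 3 + 1
5 + 5 + 1
5 + 3 + 3
Counting gives 4.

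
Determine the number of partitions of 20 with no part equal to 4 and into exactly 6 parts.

53

A partial list (first 12 by largest part):
1, 1, 1, 1, 1, 15
1, 1, 1, 1, 2, 14
1, 1, 1, 1, 3, 13
1, 1, 1, 2, 2, 13
1, 1, 1, 2, 3, 12
1, 1, 2, 2, 2, 12
1, 1, 1, 1, 5, 11
1, 1, 1, 3, 3, 11
1, 1, 2, 2, 3, 11
1, 2, 2, 2, 2, 11
1, 1, 1, 1, 6, 10
1, 1, 1, 2, 5, 10
…and 41 more, for 53 total.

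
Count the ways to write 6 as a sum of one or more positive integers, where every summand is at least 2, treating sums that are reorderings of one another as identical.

4

Enumerating:
6
4 + 2
3 + 3
2 + 2 + 2
That's 4 in total.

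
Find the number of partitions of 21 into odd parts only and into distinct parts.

They are:
21
17 + 3 + 1
15 + 5 + 1
13 + 7 + 1
13 + 5 + 3
11 + 9 + 1
11 + 7 + 3
9 + 7 + 5
That's 8 in total.

8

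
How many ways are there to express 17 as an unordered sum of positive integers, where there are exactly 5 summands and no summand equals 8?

41

A partial list (first 12 by largest part):
13, 1, 1, 1, 1
12, 2, 1, 1, 1
11, 3, 1, 1, 1
11, 2, 2, 1, 1
10, 4, 1, 1, 1
10, 3, 2, 1, 1
10, 2, 2, 2, 1
9, 5, 1, 1, 1
9, 4, 2, 1, 1
9, 3, 3, 1, 1
9, 3, 2, 2, 1
9, 2, 2, 2, 2
…and 29 more, for 41 total.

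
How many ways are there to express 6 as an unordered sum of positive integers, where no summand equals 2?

Enumerating:
6
5 + 1
4 + 1 + 1
3 + 3
3 + 1 + 1 + 1
1 + 1 + 1 + 1 + 1 + 1
That's 6 in total.

6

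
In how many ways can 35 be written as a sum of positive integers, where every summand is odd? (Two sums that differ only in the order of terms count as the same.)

585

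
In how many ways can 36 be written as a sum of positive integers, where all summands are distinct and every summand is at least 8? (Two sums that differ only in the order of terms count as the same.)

They are:
36
28 + 8
27 + 9
26 + 10
25 + 11
24 + 12
23 + 13
22 + 14
21 + 15
20 + 16
19 + 17
19 + 9 + 8
18 + 10 + 8
17 + 11 + 8
17 + 10 + 9
16 + 12 + 8
16 + 11 + 9
15 + 13 + 8
15 + 12 + 9
15 + 11 + 10
14 + 13 + 9
14 + 12 + 10
13 + 12 + 11

23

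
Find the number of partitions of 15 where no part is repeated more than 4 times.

127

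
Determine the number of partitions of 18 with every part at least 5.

The partitions of 18 that satisfy the conditions:
18
5 + 13
6 + 12
7 + 11
8 + 10
9 + 9
5 + 5 + 8
5 + 6 + 7
6 + 6 + 6
Counting gives 9.

9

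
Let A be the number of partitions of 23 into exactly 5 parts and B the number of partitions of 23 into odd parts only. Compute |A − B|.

37

Partitions of 23 into exactly 5 parts: 141.
Partitions of 23 into odd parts only: 104.
|141 − 104| = 37.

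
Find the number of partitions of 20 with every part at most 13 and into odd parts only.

A partial list (first 12 by largest part):
13+7
13+5+1+1
13+3+3+1
13+3+1+1+1+1
13+1+1+1+1+1+1+1
11+9
11+7+1+1
11+5+3+1
11+5+1+1+1+1
11+3+3+3
11+3+3+1+1+1
11+3+1+1+1+1+1+1
…and 46 more, for 58 total.

58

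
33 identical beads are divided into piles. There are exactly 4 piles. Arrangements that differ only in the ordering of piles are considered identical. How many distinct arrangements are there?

Systematic enumeration (by largest part, then next-largest, …) yields 270.

270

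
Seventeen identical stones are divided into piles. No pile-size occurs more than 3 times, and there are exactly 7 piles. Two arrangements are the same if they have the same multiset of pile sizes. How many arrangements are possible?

They are:
8 + 2 + 2 + 2 + 1 + 1 + 1
7 + 3 + 2 + 2 + 1 + 1 + 1
6 + 4 + 2 + 2 + 1 + 1 + 1
6 + 3 + 3 + 2 + 1 + 1 + 1
6 + 3 + 2 + 2 + 2 + 1 + 1
5 + 5 + 2 + 2 + 1 + 1 + 1
5 + 4 + 3 + 2 + 1 + 1 + 1
5 + 4 + 2 + 2 + 2 + 1 + 1
5 + 3 + 3 + 3 + 1 + 1 + 1
5 + 3 + 3 + 2 + 2 + 1 + 1
4 + 4 + 4 + 2 + 1 + 1 + 1
4 + 4 + 3 + 3 + 1 + 1 + 1
4 + 4 + 3 + 2 + 2 + 1 + 1
4 + 3 + 3 + 3 + 2 + 1 + 1
4 + 3 + 3 + 2 + 2 + 2 + 1

15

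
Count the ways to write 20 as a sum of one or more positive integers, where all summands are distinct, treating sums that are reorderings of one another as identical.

There are too many to list fully; the first 12 (by largest part) are:
20
19 + 1
18 + 2
17 + 3
17 + 2 + 1
16 + 4
16 + 3 + 1
15 + 5
15 + 4 + 1
15 + 3 + 2
14 + 6
14 + 5 + 1
…and 52 more, for 64 total.

64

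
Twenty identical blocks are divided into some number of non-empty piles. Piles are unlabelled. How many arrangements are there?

627

Direct enumeration gives 627 partitions.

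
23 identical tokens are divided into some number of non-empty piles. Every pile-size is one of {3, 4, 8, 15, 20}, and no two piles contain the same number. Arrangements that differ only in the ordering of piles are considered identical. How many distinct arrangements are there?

2

Listing the qualifying partitions of 23:
20 + 3
15 + 8
That's 2 in total.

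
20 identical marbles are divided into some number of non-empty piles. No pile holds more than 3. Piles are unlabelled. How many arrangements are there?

44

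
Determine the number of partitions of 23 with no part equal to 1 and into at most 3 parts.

44

A partial list (first 12 by largest part):
23
2 + 21
3 + 20
4 + 19
2 + 2 + 19
5 + 18
2 + 3 + 18
6 + 17
2 + 4 + 17
3 + 3 + 17
7 + 16
2 + 5 + 16
…and 32 more, for 44 total.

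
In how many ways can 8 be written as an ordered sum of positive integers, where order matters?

128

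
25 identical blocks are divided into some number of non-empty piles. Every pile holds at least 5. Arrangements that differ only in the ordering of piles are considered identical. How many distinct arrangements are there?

A partial list (first 12 by largest part):
25
5, 20
6, 19
7, 18
8, 17
9, 16
10, 15
5, 5, 15
11, 14
5, 6, 14
12, 13
5, 7, 13
…and 18 more, for 30 total.

30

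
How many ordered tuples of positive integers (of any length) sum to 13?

4096

There are 12 gaps and each independently is a cut or not, giving 2^12 = 4096.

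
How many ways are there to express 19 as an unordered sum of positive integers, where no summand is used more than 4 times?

Systematic enumeration (by largest part, then next-largest, …) yields 325.

325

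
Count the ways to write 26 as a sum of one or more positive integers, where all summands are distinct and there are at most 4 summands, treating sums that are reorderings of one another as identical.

There are 121 such partitions.

121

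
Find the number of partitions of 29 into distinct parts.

256

A full systematic count gives 256.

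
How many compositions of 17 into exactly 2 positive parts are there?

A composition of 17 into 2 positive parts is chosen by placing 1 dividers among the 16 gaps between 17 units: C(16,1) = 16.

16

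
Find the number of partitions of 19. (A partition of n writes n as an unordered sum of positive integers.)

490

Enumerating by decreasing first part gives 490 partitions in all.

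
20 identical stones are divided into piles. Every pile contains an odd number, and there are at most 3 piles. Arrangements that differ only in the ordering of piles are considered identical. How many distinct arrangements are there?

The partitions of 20 that satisfy the conditions:
19,1
17,3
15,5
13,7
11,9

5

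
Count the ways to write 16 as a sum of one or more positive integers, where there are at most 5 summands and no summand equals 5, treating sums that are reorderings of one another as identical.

Enumerating by decreasing first part gives 74 partitions in all.

74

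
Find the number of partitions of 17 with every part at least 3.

25

Enumerating:
17
14+3
13+4
12+5
11+6
11+3+3
10+7
10+4+3
9+8
9+5+3
9+4+4
8+6+3
8+5+4
8+3+3+3
7+7+3
7+6+4
7+5+5
7+4+3+3
6+6+5
6+5+3+3
6+4+4+3
5+5+4+3
5+4+4+4
5+3+3+3+3
4+4+3+3+3
That's 25 in total.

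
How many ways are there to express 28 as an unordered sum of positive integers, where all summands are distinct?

A full systematic count gives 222.

222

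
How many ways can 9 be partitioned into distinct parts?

8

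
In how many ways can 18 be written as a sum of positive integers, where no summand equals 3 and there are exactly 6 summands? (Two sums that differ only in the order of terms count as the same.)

28

There are too many to list fully; the first 12 (by largest part) are:
1+1+1+1+1+13
1+1+1+1+2+12
1+1+1+2+2+11
1+1+1+1+4+10
1+1+2+2+2+10
1+1+1+1+5+9
1+1+1+2+4+9
1+2+2+2+2+9
1+1+1+1+6+8
1+1+1+2+5+8
1+1+2+2+4+8
2+2+2+2+2+8
…and 16 more, for 28 total.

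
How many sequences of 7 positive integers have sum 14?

1716

Equivalently, choose which 6 of the 13 gaps become plus signs: C(13,6) = 1716.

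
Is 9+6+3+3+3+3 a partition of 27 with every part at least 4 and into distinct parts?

The parts sum to 27, and the condition 'every summand is at least 4' is violated.

No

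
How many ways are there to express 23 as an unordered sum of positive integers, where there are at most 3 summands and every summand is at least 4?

They are:
23
19,4
18,5
17,6
16,7
15,8
15,4,4
14,9
14,5,4
13,10
13,6,4
13,5,5
12,11
12,7,4
12,6,5
11,8,4
11,7,5
11,6,6
10,9,4
10,8,5
10,7,6
9,9,5
9,8,6
9,7,7
8,8,7
Counting gives 25.

25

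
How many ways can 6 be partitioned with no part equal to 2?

The partitions of 6 that satisfy the conditions:
6
5 + 1
4 + 1 + 1
3 + 3
3 + 1 + 1 + 1
1 + 1 + 1 + 1 + 1 + 1
That's 6 in total.

6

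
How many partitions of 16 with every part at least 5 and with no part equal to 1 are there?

6

Enumerating:
16
11,5
10,6
9,7
8,8
6,5,5
Counting gives 6.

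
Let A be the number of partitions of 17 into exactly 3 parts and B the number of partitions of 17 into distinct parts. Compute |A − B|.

Partitions of 17 into exactly 3 parts: 24.
Partitions of 17 into distinct parts: 38.
|24 − 38| = 14.

14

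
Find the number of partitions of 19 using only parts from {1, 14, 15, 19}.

They are:
19
1, 1, 1, 1, 15
1, 1, 1, 1, 1, 14
1, 1, 1, 1, 1, 1, 1, 1, 1, 1, 1, 1, 1, 1, 1, 1, 1, 1, 1
That's 4 in total.

4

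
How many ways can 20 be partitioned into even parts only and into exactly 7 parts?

Listing the qualifying partitions of 20:
8,2,2,2,2,2,2
6,4,2,2,2,2,2
4,4,4,2,2,2,2

3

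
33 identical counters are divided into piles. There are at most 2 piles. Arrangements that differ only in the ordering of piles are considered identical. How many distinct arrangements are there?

17

They are:
33
32, 1
31, 2
30, 3
29, 4
28, 5
27, 6
26, 7
25, 8
24, 9
23, 10
22, 11
21, 12
20, 13
19, 14
18, 15
17, 16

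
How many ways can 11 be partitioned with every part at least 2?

The partitions of 11 that satisfy the conditions:
11
9,2
8,3
7,4
7,2,2
6,5
6,3,2
5,4,2
5,3,3
5,2,2,2
4,4,3
4,3,2,2
3,3,3,2
3,2,2,2,2
Counting gives 14.

14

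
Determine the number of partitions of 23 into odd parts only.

104

A full systematic count gives 104.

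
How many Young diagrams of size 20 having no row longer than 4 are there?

Direct enumeration gives 108 partitions.

108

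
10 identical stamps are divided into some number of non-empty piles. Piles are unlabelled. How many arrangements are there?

42

A partial list (first 12 by largest part):
10
9,1
8,2
8,1,1
7,3
7,2,1
7,1,1,1
6,4
6,3,1
6,2,2
6,2,1,1
6,1,1,1,1
…and 30 more, for 42 total.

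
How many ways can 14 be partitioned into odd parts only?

Enumerating:
13, 1
11, 3
11, 1, 1, 1
9, 5
9, 3, 1, 1
9, 1, 1, 1, 1, 1
7, 7
7, 5, 1, 1
7, 3, 3, 1
7, 3, 1, 1, 1, 1
7, 1, 1, 1, 1, 1, 1, 1
5, 5, 3, 1
5, 5, 1, 1, 1, 1
5, 3, 3, 3
5, 3, 3, 1, 1, 1
5, 3, 1, 1, 1, 1, 1, 1
5, 1, 1, 1, 1, 1, 1, 1, 1, 1
3, 3, 3, 3, 1, 1
3, 3, 3, 1, 1, 1, 1, 1
3, 3, 1, 1, 1, 1, 1, 1, 1, 1
3, 1, 1, 1, 1, 1, 1, 1, 1, 1, 1, 1
1, 1, 1, 1, 1, 1, 1, 1, 1, 1, 1, 1, 1, 1

22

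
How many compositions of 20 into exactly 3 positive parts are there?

A composition of 20 into 3 positive parts is chosen by placing 2 dividers among the 19 gaps between 20 units: C(19,2) = 171.

171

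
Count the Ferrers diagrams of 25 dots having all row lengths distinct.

Enumerating by decreasing first part gives 142 partitions in all.

142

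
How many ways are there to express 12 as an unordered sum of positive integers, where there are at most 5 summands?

47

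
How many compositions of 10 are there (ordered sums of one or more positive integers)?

512

The number of compositions of n is 2^(n−1); here 2^9 = 512.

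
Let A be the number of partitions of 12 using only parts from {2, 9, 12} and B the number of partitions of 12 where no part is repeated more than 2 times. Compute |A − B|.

Partitions of 12 using only parts from {2, 9, 12}: 2.
Partitions of 12 where no part is repeated more than 2 times: 36.
|2 − 36| = 34.

34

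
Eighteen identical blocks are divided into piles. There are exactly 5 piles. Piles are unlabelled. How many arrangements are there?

57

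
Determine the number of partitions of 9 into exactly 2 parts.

They are:
1, 8
2, 7
3, 6
4, 5

4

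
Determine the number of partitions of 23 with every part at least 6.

12

Listing the qualifying partitions of 23:
23
17, 6
16, 7
15, 8
14, 9
13, 10
12, 11
11, 6, 6
10, 7, 6
9, 8, 6
9, 7, 7
8, 8, 7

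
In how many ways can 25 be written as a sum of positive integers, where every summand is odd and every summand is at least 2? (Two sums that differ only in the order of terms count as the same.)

The partitions of 25 that satisfy the conditions:
25
19 + 3 + 3
17 + 5 + 3
15 + 7 + 3
15 + 5 + 5
13 + 9 + 3
13 + 7 + 5
13 + 3 + 3 + 3 + 3
11 + 11 + 3
11 + 9 + 5
11 + 7 + 7
11 + 5 + 3 + 3 + 3
9 + 9 + 7
9 + 7 + 3 + 3 + 3
9 + 5 + 5 + 3 + 3
7 + 7 + 5 + 3 + 3
7 + 5 + 5 + 5 + 3
7 + 3 + 3 + 3 + 3 + 3 + 3
5 + 5 + 5 + 5 + 5
5 + 5 + 3 + 3 + 3 + 3 + 3

20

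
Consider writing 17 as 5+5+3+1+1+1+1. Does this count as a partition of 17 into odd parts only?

Yes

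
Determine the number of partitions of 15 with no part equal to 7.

154

Direct enumeration gives 154 partitions.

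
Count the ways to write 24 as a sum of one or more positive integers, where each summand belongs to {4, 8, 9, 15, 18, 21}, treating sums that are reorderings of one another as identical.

Enumerating:
15, 9
8, 8, 8
8, 8, 4, 4
8, 4, 4, 4, 4
4, 4, 4, 4, 4, 4
Counting gives 5.

5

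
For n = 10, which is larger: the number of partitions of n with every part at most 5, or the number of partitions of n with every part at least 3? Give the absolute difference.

25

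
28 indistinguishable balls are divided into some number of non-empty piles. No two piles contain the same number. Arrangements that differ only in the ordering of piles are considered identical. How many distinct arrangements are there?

222

There are 222 such partitions.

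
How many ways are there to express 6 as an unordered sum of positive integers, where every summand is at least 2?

4

Enumerating:
6
2 + 4
3 + 3
2 + 2 + 2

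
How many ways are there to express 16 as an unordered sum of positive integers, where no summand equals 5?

175

Counting exhaustively, 175 partitions satisfy the conditions.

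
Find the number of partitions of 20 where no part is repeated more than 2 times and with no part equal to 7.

A full systematic count gives 158.

158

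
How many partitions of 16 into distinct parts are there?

A partial list (first 12 by largest part):
16
15, 1
14, 2
13, 3
13, 2, 1
12, 4
12, 3, 1
11, 5
11, 4, 1
11, 3, 2
10, 6
10, 5, 1
…and 20 more, for 32 total.

32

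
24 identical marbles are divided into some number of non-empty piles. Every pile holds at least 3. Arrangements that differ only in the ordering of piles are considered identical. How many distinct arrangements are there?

There are 110 such partitions.

110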